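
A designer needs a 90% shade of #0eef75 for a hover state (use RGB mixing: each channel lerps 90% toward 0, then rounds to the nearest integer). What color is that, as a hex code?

#01180c

#0eef75 is rgb(14, 239, 117).
Per channel, c → c + 0.9(0 − c):
  R: 14 − 12.6 = 1.4 → 1
  G: 239 + 0.9×(0−239) = 239 − 215.1 = 23.9 → 24
  B: 117 + 0.9×(0−117) = 117 − 105.3 = 11.7 → 12
rgb(1, 24, 12) = #01180c.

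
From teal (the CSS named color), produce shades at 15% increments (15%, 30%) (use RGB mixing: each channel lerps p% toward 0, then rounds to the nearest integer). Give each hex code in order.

CSS teal is rgb(0, 128, 128).
15%: (0→0, 128 − 19.2 = 108.8→109, 128 − 19.2 = 108.8→109) → #006d6d
30%: (0→0, 128 − 38.4 = 89.6→90, 128 − 38.4 = 89.6→90) → #005a5a

#006d6d, #005a5a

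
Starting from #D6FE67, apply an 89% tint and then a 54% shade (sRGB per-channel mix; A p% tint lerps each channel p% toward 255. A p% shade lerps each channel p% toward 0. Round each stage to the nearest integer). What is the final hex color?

#73756D

#D6FE67 is rgb(214, 254, 103).
Lerp each channel 89% toward 255:
  R: 214 + 0.89×(255−214) = 214 + 36.49 = 250.49 → 250
  G: 254 + 0.89×(255−254) = 254 + 0.89 = 254.89 → 255
  B: 103 + 135.28 = 238.28 → 238
After the tint: rgb(250, 255, 238) = #FAFFEE.
Lerp each channel 54% toward 0:
  R: 250 + 0.54×(0−250) = 250 − 135 = 115 → 115
  G: 255 − 137.7 = 117.3 → 117
  B: 238 − 128.52 = 109.48 → 109
rgb(115, 117, 109) = #73756D.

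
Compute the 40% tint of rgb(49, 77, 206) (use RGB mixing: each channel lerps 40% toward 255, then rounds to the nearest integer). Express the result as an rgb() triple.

A 40% tint moves each channel 40% toward 255:
  R: 49 + 82.4 = 131.4 → 131
  G: 77 + 71.2 = 148.2 → 148
  B: 206 + 19.6 = 225.6 → 226

rgb(131, 148, 226)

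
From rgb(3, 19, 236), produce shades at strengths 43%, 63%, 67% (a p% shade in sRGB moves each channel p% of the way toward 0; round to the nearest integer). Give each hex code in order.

43%: (3 − 1.29 = 1.71→2, 19 − 8.17 = 10.83→11, 236 − 101.48 = 134.52→135) → #020B87
63%: (3 − 1.89 = 1.11→1, 19 − 11.97 = 7.03→7, 236 − 148.68 = 87.32→87) → #010757
67%: (3 − 2.01 = 0.99→1, 19 − 12.73 = 6.27→6, 236 − 158.12 = 77.88→78) → #01064E

#020B87, #010757, #01064E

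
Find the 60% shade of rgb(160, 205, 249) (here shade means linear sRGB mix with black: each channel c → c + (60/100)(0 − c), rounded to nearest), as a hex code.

#405264

Lerp each channel 60% toward 0:
  R: 160 + 0.6×(0−160) = 160 − 96 = 64 → 64
  G: 205 − 123 = 82 → 82
  B: 249 − 149.4 = 99.6 → 100
rgb(64, 82, 100) = #405264.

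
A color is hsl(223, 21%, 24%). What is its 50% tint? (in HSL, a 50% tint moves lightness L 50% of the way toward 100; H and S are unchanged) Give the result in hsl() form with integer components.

hsl(223, 21%, 62%)

L moves 50% from 24 toward 100: 24 + 38 = 62 → 62.
H and S are unchanged.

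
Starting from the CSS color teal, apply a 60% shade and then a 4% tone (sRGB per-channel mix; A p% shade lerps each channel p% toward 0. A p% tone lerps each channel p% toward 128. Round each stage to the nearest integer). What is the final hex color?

CSS teal is rgb(0, 128, 128).
A 60% shade moves each channel 60% toward 0:
  R: 0 + 0.6×(0−0) = 0 + 0 = 0 → 0
  G: 128 − 76.8 = 51.2 → 51
  B: 128 − 76.8 = 51.2 → 51
After the shade: rgb(0, 51, 51) = #003333.
Lerp each channel 4% toward 128:
  R: 0 + 0.04×(128−0) = 0 + 5.12 = 5.12 → 5
  G: 51 + 0.04×(128−51) = 51 + 3.08 = 54.08 → 54
  B: 51 + 0.04×(128−51) = 51 + 3.08 = 54.08 → 54
rgb(5, 54, 54) = #053636.

#053636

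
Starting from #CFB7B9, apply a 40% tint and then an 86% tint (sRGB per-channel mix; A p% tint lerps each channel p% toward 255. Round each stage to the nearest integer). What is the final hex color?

#FBF9F9

#CFB7B9 is rgb(207, 183, 185).
A 40% tint moves each channel 40% toward 255:
  R: 207 + 0.4×(255−207) = 207 + 19.2 = 226.2 → 226
  G: 183 + 28.8 = 211.8 → 212
  B: 185 + 0.4×(255−185) = 185 + 28 = 213 → 213
After the tint: rgb(226, 212, 213) = #E2D4D5.
Lerp each channel 86% toward 255:
  R: 226 + 0.86×(255−226) = 226 + 24.94 = 250.94 → 251
  G: 212 + 0.86×(255−212) = 212 + 36.98 = 248.98 → 249
  B: 213 + 36.12 = 249.12 → 249
rgb(251, 249, 249) = #FBF9F9.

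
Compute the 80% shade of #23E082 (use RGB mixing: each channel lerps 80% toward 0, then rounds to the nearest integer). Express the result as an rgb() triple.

rgb(7, 45, 26)

#23E082 is rgb(35, 224, 130).
Lerp each channel 80% toward 0:
  R: 35 − 28 = 7 → 7
  G: 224 + 0.8×(0−224) = 224 − 179.2 = 44.8 → 45
  B: 130 + 0.8×(0−130) = 130 − 104 = 26 → 26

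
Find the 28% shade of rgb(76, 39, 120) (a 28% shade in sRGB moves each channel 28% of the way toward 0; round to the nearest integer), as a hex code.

#371C56

Per channel, c → c + 0.28(0 − c):
  R: 76 − 21.28 = 54.72 → 55
  G: 39 + 0.28×(0−39) = 39 − 10.92 = 28.08 → 28
  B: 120 − 33.6 = 86.4 → 86
rgb(55, 28, 86) = #371C56.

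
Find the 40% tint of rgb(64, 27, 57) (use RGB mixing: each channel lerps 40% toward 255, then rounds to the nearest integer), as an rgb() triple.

rgb(140, 118, 136)

Per channel, c → c + 0.4(255 − c):
  R: 64 + 0.4×(255−64) = 64 + 76.4 = 140.4 → 140
  G: 27 + 91.2 = 118.2 → 118
  B: 57 + 79.2 = 136.2 → 136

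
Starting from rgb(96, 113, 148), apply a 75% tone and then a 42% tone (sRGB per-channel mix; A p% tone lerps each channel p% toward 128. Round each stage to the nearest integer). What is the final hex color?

A 75% tone moves each channel 75% toward 128:
  R: 96 + 24 = 120 → 120
  G: 113 + 0.75×(128−113) = 113 + 11.25 = 124.25 → 124
  B: 148 − 15 = 133 → 133
After the tone: rgb(120, 124, 133) = #787c85.
Per channel, c → c + 0.42(128 − c):
  R: 120 + 0.42×(128−120) = 120 + 3.36 = 123.36 → 123
  G: 124 + 1.68 = 125.68 → 126
  B: 133 − 2.1 = 130.9 → 131
rgb(123, 126, 131) = #7b7e83.

#7b7e83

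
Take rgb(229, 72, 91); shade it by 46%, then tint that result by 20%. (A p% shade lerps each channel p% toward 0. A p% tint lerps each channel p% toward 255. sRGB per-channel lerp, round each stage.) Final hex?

Per channel, c → c + 0.46(0 − c):
  R: 229 + 0.46×(0−229) = 229 − 105.34 = 123.66 → 124
  G: 72 − 33.12 = 38.88 → 39
  B: 91 − 41.86 = 49.14 → 49
After the shade: rgb(124, 39, 49) = #7C2731.
A 20% tint moves each channel 20% toward 255:
  R: 124 + 0.2×(255−124) = 124 + 26.2 = 150.2 → 150
  G: 39 + 43.2 = 82.2 → 82
  B: 49 + 41.2 = 90.2 → 90
rgb(150, 82, 90) = #96525A.

#96525A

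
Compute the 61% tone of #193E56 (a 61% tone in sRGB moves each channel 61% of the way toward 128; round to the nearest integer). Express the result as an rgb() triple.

#193E56 is rgb(25, 62, 86).
Lerp each channel 61% toward 128:
  R: 25 + 0.61×(128−25) = 25 + 62.83 = 87.83 → 88
  G: 62 + 0.61×(128−62) = 62 + 40.26 = 102.26 → 102
  B: 86 + 0.61×(128−86) = 86 + 25.62 = 111.62 → 112

rgb(88, 102, 112)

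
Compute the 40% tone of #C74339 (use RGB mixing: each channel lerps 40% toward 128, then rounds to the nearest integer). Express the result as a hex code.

#C74339 is rgb(199, 67, 57).
Lerp each channel 40% toward 128:
  R: 199 − 28.4 = 170.6 → 171
  G: 67 + 0.4×(128−67) = 67 + 24.4 = 91.4 → 91
  B: 57 + 0.4×(128−57) = 57 + 28.4 = 85.4 → 85
rgb(171, 91, 85) = #AB5B55.

#AB5B55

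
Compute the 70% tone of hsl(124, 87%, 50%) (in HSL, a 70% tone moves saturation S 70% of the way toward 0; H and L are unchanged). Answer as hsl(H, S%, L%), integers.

hsl(124, 26%, 50%)

S moves 70% from 87 toward 0: 87 − 60.9 = 26.1 → 26.
H and L are unchanged.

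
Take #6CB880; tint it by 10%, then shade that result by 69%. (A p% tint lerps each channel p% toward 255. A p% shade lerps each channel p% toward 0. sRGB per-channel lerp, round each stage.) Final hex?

#6CB880 is rgb(108, 184, 128).
Per channel, c → c + 0.1(255 − c):
  R: 108 + 14.7 = 122.7 → 123
  G: 184 + 0.1×(255−184) = 184 + 7.1 = 191.1 → 191
  B: 128 + 0.1×(255−128) = 128 + 12.7 = 140.7 → 141
After the tint: rgb(123, 191, 141) = #7BBF8D.
Lerp each channel 69% toward 0:
  R: 123 − 84.87 = 38.13 → 38
  G: 191 + 0.69×(0−191) = 191 − 131.79 = 59.21 → 59
  B: 141 + 0.69×(0−141) = 141 − 97.29 = 43.71 → 44
rgb(38, 59, 44) = #263B2C.

#263B2C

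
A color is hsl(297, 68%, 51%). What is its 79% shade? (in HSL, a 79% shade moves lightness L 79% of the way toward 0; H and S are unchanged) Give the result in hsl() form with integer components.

hsl(297, 68%, 11%)

L moves 79% from 51 toward 0: 51 − 40.29 = 10.71 → 11.
H and S are unchanged.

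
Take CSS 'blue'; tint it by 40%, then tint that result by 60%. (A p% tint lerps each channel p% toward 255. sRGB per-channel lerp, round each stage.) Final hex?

CSS blue is rgb(0, 0, 255).
Per channel, c → c + 0.4(255 − c):
  R: 0 + 102 = 102 → 102
  G: 0 + 0.4×(255−0) = 0 + 102 = 102 → 102
  B: 255 + 0.4×(255−255) = 255 + 0 = 255 → 255
After the tint: rgb(102, 102, 255) = #6666FF.
A 60% tint moves each channel 60% toward 255:
  R: 102 + 0.6×(255−102) = 102 + 91.8 = 193.8 → 194
  G: 102 + 0.6×(255−102) = 102 + 91.8 = 193.8 → 194
  B: 255 + 0.6×(255−255) = 255 + 0 = 255 → 255
rgb(194, 194, 255) = #C2C2FF.

#C2C2FF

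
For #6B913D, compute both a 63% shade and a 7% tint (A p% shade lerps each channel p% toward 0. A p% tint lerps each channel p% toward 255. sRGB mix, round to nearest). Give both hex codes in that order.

#283617, #75994B

#6B913D is rgb(107, 145, 61).
63% shade:
  R: 107 + 0.63×(0−107) = 107 − 67.41 = 39.59 → 40
  G: 145 − 91.35 = 53.65 → 54
  B: 61 + 0.63×(0−61) = 61 − 38.43 = 22.57 → 23
  → #283617
7% tint:
  R: 107 + 10.36 = 117.36 → 117
  G: 145 + 7.7 = 152.7 → 153
  B: 61 + 0.07×(255−61) = 61 + 13.58 = 74.58 → 75
  → #75994B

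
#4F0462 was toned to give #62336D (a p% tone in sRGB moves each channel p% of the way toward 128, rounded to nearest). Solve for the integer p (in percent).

#4F0462 is rgb(79, 4, 98); #62336D is rgb(98, 51, 109).
On the G channel (widest range): 51 ≈ 4 + (p/100)(128 − 4), so p ≈ 100×(51 − 4)/(128 − 4) = 4700/124 = 37.90.
p = 38 reproduces all three channels after rounding.

38%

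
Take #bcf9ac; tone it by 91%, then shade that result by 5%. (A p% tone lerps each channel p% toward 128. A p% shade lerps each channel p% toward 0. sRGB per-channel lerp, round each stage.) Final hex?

#bcf9ac is rgb(188, 249, 172).
A 91% tone moves each channel 91% toward 128:
  R: 188 − 54.6 = 133.4 → 133
  G: 249 + 0.91×(128−249) = 249 − 110.11 = 138.89 → 139
  B: 172 + 0.91×(128−172) = 172 − 40.04 = 131.96 → 132
After the tone: rgb(133, 139, 132) = #858b84.
Lerp each channel 5% toward 0:
  R: 133 + 0.05×(0−133) = 133 − 6.65 = 126.35 → 126
  G: 139 + 0.05×(0−139) = 139 − 6.95 = 132.05 → 132
  B: 132 + 0.05×(0−132) = 132 − 6.6 = 125.4 → 125
rgb(126, 132, 125) = #7e847d.

#7e847d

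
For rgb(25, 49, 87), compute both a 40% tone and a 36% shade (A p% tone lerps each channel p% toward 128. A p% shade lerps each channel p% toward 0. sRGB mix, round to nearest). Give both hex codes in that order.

40% tone:
  R: 25 + 0.4×(128−25) = 25 + 41.2 = 66.2 → 66
  G: 49 + 0.4×(128−49) = 49 + 31.6 = 80.6 → 81
  B: 87 + 16.4 = 103.4 → 103
  → #425167
36% shade:
  R: 25 + 0.36×(0−25) = 25 − 9 = 16 → 16
  G: 49 − 17.64 = 31.36 → 31
  B: 87 + 0.36×(0−87) = 87 − 31.32 = 55.68 → 56
  → #101f38

#425167, #101f38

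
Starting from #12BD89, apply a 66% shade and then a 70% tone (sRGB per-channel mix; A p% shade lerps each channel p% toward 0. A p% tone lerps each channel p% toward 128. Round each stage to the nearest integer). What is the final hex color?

#5B6D68

#12BD89 is rgb(18, 189, 137).
Lerp each channel 66% toward 0:
  R: 18 − 11.88 = 6.12 → 6
  G: 189 + 0.66×(0−189) = 189 − 124.74 = 64.26 → 64
  B: 137 + 0.66×(0−137) = 137 − 90.42 = 46.58 → 47
After the shade: rgb(6, 64, 47) = #06402F.
Lerp each channel 70% toward 128:
  R: 6 + 0.7×(128−6) = 6 + 85.4 = 91.4 → 91
  G: 64 + 44.8 = 108.8 → 109
  B: 47 + 56.7 = 103.7 → 104
rgb(91, 109, 104) = #5B6D68.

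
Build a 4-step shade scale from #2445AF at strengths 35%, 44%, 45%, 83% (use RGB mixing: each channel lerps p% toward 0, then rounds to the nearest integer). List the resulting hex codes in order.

#2445AF is rgb(36, 69, 175).
35%: (36 − 12.6 = 23.4→23, 69 − 24.15 = 44.85→45, 175 − 61.25 = 113.75→114) → #172D72
44%: (36 − 15.84 = 20.16→20, 69 − 30.36 = 38.64→39, 175 − 77 = 98→98) → #142762
45%: (36 − 16.2 = 19.8→20, 69 − 31.05 = 37.95→38, 175 − 78.75 = 96.25→96) → #142660
83%: (36 − 29.88 = 6.12→6, 69 − 57.27 = 11.73→12, 175 − 145.25 = 29.75→30) → #060C1E

#172D72, #142762, #142660, #060C1E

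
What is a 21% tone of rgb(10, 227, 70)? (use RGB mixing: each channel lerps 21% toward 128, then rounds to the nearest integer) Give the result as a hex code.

#23ce52

A 21% tone moves each channel 21% toward 128:
  R: 10 + 0.21×(128−10) = 10 + 24.78 = 34.78 → 35
  G: 227 − 20.79 = 206.21 → 206
  B: 70 + 12.18 = 82.18 → 82
rgb(35, 206, 82) = #23ce52.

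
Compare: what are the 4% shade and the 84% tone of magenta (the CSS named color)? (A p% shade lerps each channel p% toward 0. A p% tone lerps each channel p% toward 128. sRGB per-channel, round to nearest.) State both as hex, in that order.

#f500f5, #946c94

CSS magenta is rgb(255, 0, 255).
4% shade:
  R: 255 + 0.04×(0−255) = 255 − 10.2 = 244.8 → 245
  G: 0 + 0 = 0 → 0
  B: 255 − 10.2 = 244.8 → 245
  → #f500f5
84% tone:
  R: 255 + 0.84×(128−255) = 255 − 106.68 = 148.32 → 148
  G: 0 + 107.52 = 107.52 → 108
  B: 255 + 0.84×(128−255) = 255 − 106.68 = 148.32 → 148
  → #946c94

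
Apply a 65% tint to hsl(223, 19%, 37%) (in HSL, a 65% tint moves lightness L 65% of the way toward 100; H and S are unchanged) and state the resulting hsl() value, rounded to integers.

hsl(223, 19%, 78%)

L moves 65% from 37 toward 100: 37 + 40.95 = 77.95 → 78.
H and S are unchanged.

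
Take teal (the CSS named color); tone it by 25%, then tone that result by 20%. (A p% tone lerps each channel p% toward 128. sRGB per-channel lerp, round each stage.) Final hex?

#338080

CSS teal is rgb(0, 128, 128).
Per channel, c → c + 0.25(128 − c):
  R: 0 + 32 = 32 → 32
  G: 128 + 0.25×(128−128) = 128 + 0 = 128 → 128
  B: 128 + 0.25×(128−128) = 128 + 0 = 128 → 128
After the tone: rgb(32, 128, 128) = #208080.
Per channel, c → c + 0.2(128 − c):
  R: 32 + 0.2×(128−32) = 32 + 19.2 = 51.2 → 51
  G: 128 + 0 = 128 → 128
  B: 128 + 0.2×(128−128) = 128 + 0 = 128 → 128
rgb(51, 128, 128) = #338080.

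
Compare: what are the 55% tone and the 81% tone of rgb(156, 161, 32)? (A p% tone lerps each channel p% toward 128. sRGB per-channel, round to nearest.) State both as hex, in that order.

#8d8f55, #85866e

55% tone:
  R: 156 + 0.55×(128−156) = 156 − 15.4 = 140.6 → 141
  G: 161 + 0.55×(128−161) = 161 − 18.15 = 142.85 → 143
  B: 32 + 0.55×(128−32) = 32 + 52.8 = 84.8 → 85
  → #8d8f55
81% tone:
  R: 156 + 0.81×(128−156) = 156 − 22.68 = 133.32 → 133
  G: 161 + 0.81×(128−161) = 161 − 26.73 = 134.27 → 134
  B: 32 + 0.81×(128−32) = 32 + 77.76 = 109.76 → 110
  → #85866e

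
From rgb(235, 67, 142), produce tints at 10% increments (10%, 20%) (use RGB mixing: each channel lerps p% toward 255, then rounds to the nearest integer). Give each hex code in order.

#ED5699, #EF69A5

10%: (235 + 2 = 237→237, 67 + 18.8 = 85.8→86, 142 + 11.3 = 153.3→153) → #ED5699
20%: (235 + 4 = 239→239, 67 + 37.6 = 104.6→105, 142 + 22.6 = 164.6→165) → #EF69A5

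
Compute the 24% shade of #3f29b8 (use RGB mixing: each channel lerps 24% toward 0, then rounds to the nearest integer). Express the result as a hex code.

#301f8c

#3f29b8 is rgb(63, 41, 184).
Per channel, c → c + 0.24(0 − c):
  R: 63 − 15.12 = 47.88 → 48
  G: 41 − 9.84 = 31.16 → 31
  B: 184 + 0.24×(0−184) = 184 − 44.16 = 139.84 → 140
rgb(48, 31, 140) = #301f8c.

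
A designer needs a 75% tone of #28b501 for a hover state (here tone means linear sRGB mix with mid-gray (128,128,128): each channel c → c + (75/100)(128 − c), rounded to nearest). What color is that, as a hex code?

#28b501 is rgb(40, 181, 1).
Lerp each channel 75% toward 128:
  R: 40 + 66 = 106 → 106
  G: 181 + 0.75×(128−181) = 181 − 39.75 = 141.25 → 141
  B: 1 + 0.75×(128−1) = 1 + 95.25 = 96.25 → 96
rgb(106, 141, 96) = #6a8d60.

#6a8d60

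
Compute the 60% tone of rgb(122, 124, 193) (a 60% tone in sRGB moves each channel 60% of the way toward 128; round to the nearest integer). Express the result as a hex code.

#7e7e9a

A 60% tone moves each channel 60% toward 128:
  R: 122 + 3.6 = 125.6 → 126
  G: 124 + 2.4 = 126.4 → 126
  B: 193 − 39 = 154 → 154
rgb(126, 126, 154) = #7e7e9a.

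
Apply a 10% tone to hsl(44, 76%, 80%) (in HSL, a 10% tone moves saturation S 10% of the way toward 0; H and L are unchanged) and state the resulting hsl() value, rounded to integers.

S moves 10% from 76 toward 0: 76 − 7.6 = 68.4 → 68.
H and L are unchanged.

hsl(44, 68%, 80%)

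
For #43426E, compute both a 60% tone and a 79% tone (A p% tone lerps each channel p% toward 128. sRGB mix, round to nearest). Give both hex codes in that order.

#686779, #73737C

#43426E is rgb(67, 66, 110).
60% tone:
  R: 67 + 0.6×(128−67) = 67 + 36.6 = 103.6 → 104
  G: 66 + 0.6×(128−66) = 66 + 37.2 = 103.2 → 103
  B: 110 + 0.6×(128−110) = 110 + 10.8 = 120.8 → 121
  → #686779
79% tone:
  R: 67 + 48.19 = 115.19 → 115
  G: 66 + 0.79×(128−66) = 66 + 48.98 = 114.98 → 115
  B: 110 + 14.22 = 124.22 → 124
  → #73737C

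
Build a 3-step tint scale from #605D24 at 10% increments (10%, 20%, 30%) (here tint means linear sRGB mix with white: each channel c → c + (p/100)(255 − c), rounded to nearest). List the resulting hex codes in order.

#706D3A, #807D50, #908E66

#605D24 is rgb(96, 93, 36).
10%: (96 + 15.9 = 111.9→112, 93 + 16.2 = 109.2→109, 36 + 21.9 = 57.9→58) → #706D3A
20%: (96 + 31.8 = 127.8→128, 93 + 32.4 = 125.4→125, 36 + 43.8 = 79.8→80) → #807D50
30%: (96 + 47.7 = 143.7→144, 93 + 48.6 = 141.6→142, 36 + 65.7 = 101.7→102) → #908E66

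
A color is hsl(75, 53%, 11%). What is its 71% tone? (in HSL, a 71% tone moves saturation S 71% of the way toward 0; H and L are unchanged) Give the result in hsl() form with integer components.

hsl(75, 15%, 11%)

S moves 71% from 53 toward 0: 53 − 37.63 = 15.37 → 15.
H and L are unchanged.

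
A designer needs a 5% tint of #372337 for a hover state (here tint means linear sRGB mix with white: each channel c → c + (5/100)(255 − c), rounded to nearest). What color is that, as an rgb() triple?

rgb(65, 46, 65)

#372337 is rgb(55, 35, 55).
Per channel, c → c + 0.05(255 − c):
  R: 55 + 0.05×(255−55) = 55 + 10 = 65 → 65
  G: 35 + 11 = 46 → 46
  B: 55 + 0.05×(255−55) = 55 + 10 = 65 → 65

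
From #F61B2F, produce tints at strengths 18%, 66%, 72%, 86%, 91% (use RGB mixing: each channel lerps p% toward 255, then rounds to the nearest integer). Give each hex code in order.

#F61B2F is rgb(246, 27, 47).
18%: (246 + 1.62 = 247.62→248, 27 + 41.04 = 68.04→68, 47 + 37.44 = 84.44→84) → #F84454
66%: (246 + 5.94 = 251.94→252, 27 + 150.48 = 177.48→177, 47 + 137.28 = 184.28→184) → #FCB1B8
72%: (246 + 6.48 = 252.48→252, 27 + 164.16 = 191.16→191, 47 + 149.76 = 196.76→197) → #FCBFC5
86%: (246 + 7.74 = 253.74→254, 27 + 196.08 = 223.08→223, 47 + 178.88 = 225.88→226) → #FEDFE2
91%: (246 + 8.19 = 254.19→254, 27 + 207.48 = 234.48→234, 47 + 189.28 = 236.28→236) → #FEEAEC

#F84454, #FCB1B8, #FCBFC5, #FEDFE2, #FEEAEC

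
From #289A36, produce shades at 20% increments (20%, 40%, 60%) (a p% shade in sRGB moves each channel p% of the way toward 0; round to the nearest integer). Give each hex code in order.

#289A36 is rgb(40, 154, 54).
20%: (40 − 8 = 32→32, 154 − 30.8 = 123.2→123, 54 − 10.8 = 43.2→43) → #207B2B
40%: (40 − 16 = 24→24, 154 − 61.6 = 92.4→92, 54 − 21.6 = 32.4→32) → #185C20
60%: (40 − 24 = 16→16, 154 − 92.4 = 61.6→62, 54 − 32.4 = 21.6→22) → #103E16

#207B2B, #185C20, #103E16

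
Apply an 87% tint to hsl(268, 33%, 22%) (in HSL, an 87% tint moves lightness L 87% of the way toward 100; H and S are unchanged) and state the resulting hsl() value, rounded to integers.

hsl(268, 33%, 90%)

L moves 87% from 22 toward 100: 22 + 67.86 = 89.86 → 90.
H and S are unchanged.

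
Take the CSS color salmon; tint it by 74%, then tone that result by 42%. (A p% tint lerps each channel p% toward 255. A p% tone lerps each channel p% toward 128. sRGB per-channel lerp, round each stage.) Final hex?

CSS salmon is rgb(250, 128, 114).
Per channel, c → c + 0.74(255 − c):
  R: 250 + 0.74×(255−250) = 250 + 3.7 = 253.7 → 254
  G: 128 + 0.74×(255−128) = 128 + 93.98 = 221.98 → 222
  B: 114 + 104.34 = 218.34 → 218
After the tint: rgb(254, 222, 218) = #fededa.
A 42% tone moves each channel 42% toward 128:
  R: 254 + 0.42×(128−254) = 254 − 52.92 = 201.08 → 201
  G: 222 − 39.48 = 182.52 → 183
  B: 218 + 0.42×(128−218) = 218 − 37.8 = 180.2 → 180
rgb(201, 183, 180) = #c9b7b4.

#c9b7b4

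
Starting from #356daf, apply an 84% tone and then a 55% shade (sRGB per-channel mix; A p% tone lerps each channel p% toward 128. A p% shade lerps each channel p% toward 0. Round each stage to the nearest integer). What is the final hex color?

#34383d

#356daf is rgb(53, 109, 175).
An 84% tone moves each channel 84% toward 128:
  R: 53 + 63 = 116 → 116
  G: 109 + 0.84×(128−109) = 109 + 15.96 = 124.96 → 125
  B: 175 + 0.84×(128−175) = 175 − 39.48 = 135.52 → 136
After the tone: rgb(116, 125, 136) = #747d88.
A 55% shade moves each channel 55% toward 0:
  R: 116 + 0.55×(0−116) = 116 − 63.8 = 52.2 → 52
  G: 125 − 68.75 = 56.25 → 56
  B: 136 − 74.8 = 61.2 → 61
rgb(52, 56, 61) = #34383d.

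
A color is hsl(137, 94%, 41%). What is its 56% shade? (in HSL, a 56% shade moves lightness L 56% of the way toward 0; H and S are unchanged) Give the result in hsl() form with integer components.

hsl(137, 94%, 18%)

L moves 56% from 41 toward 0: 41 − 22.96 = 18.04 → 18.
H and S are unchanged.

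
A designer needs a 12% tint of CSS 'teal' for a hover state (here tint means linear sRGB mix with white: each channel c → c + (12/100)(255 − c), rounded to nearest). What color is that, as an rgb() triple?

CSS teal is rgb(0, 128, 128).
Per channel, c → c + 0.12(255 − c):
  R: 0 + 0.12×(255−0) = 0 + 30.6 = 30.6 → 31
  G: 128 + 0.12×(255−128) = 128 + 15.24 = 143.24 → 143
  B: 128 + 0.12×(255−128) = 128 + 15.24 = 143.24 → 143

rgb(31, 143, 143)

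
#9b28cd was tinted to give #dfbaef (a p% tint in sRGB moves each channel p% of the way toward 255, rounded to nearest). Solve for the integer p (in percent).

#9b28cd is rgb(155, 40, 205); #dfbaef is rgb(223, 186, 239).
On the G channel (widest range): 186 ≈ 40 + (p/100)(255 − 40), so p ≈ 100×(186 − 40)/(255 − 40) = 14600/215 = 67.91.
p = 68 reproduces all three channels after rounding.

68%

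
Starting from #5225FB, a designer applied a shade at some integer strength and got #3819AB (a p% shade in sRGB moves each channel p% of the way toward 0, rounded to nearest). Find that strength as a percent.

#5225FB is rgb(82, 37, 251); #3819AB is rgb(56, 25, 171).
On the B channel (widest range): 171 ≈ 251 + (p/100)(0 − 251), so p ≈ 100×(171 − 251)/(0 − 251) = -8000/-251 = 31.87.
p = 32 reproduces all three channels after rounding.

32%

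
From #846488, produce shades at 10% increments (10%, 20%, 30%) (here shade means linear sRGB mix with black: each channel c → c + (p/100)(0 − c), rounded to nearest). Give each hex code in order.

#846488 is rgb(132, 100, 136).
10%: (132 − 13.2 = 118.8→119, 100 − 10 = 90→90, 136 − 13.6 = 122.4→122) → #775A7A
20%: (132 − 26.4 = 105.6→106, 100 − 20 = 80→80, 136 − 27.2 = 108.8→109) → #6A506D
30%: (132 − 39.6 = 92.4→92, 100 − 30 = 70→70, 136 − 40.8 = 95.2→95) → #5C465F

#775A7A, #6A506D, #5C465F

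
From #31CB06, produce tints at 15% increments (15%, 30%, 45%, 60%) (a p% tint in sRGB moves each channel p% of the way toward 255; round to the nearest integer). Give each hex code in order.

#50D32B, #6FDB51, #8EE276, #ADEA9B

#31CB06 is rgb(49, 203, 6).
15%: (49 + 30.9 = 79.9→80, 203 + 7.8 = 210.8→211, 6 + 37.35 = 43.35→43) → #50D32B
30%: (49 + 61.8 = 110.8→111, 203 + 15.6 = 218.6→219, 6 + 74.7 = 80.7→81) → #6FDB51
45%: (49 + 92.7 = 141.7→142, 203 + 23.4 = 226.4→226, 6 + 112.05 = 118.05→118) → #8EE276
60%: (49 + 123.6 = 172.6→173, 203 + 31.2 = 234.2→234, 6 + 149.4 = 155.4→155) → #ADEA9B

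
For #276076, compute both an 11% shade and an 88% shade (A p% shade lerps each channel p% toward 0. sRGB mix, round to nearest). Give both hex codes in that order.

#276076 is rgb(39, 96, 118).
11% shade:
  R: 39 + 0.11×(0−39) = 39 − 4.29 = 34.71 → 35
  G: 96 + 0.11×(0−96) = 96 − 10.56 = 85.44 → 85
  B: 118 − 12.98 = 105.02 → 105
  → #235569
88% shade:
  R: 39 − 34.32 = 4.68 → 5
  G: 96 + 0.88×(0−96) = 96 − 84.48 = 11.52 → 12
  B: 118 + 0.88×(0−118) = 118 − 103.84 = 14.16 → 14
  → #050c0e

#235569, #050c0e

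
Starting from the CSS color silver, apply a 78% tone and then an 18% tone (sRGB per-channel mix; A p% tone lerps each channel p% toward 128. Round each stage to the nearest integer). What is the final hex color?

CSS silver is rgb(192, 192, 192).
Per channel, c → c + 0.78(128 − c):
  R: 192 + 0.78×(128−192) = 192 − 49.92 = 142.08 → 142
  G: 192 + 0.78×(128−192) = 192 − 49.92 = 142.08 → 142
  B: 192 − 49.92 = 142.08 → 142
After the tone: rgb(142, 142, 142) = #8e8e8e.
Per channel, c → c + 0.18(128 − c):
  R: 142 + 0.18×(128−142) = 142 − 2.52 = 139.48 → 139
  G: 142 − 2.52 = 139.48 → 139
  B: 142 + 0.18×(128−142) = 142 − 2.52 = 139.48 → 139
rgb(139, 139, 139) = #8b8b8b.

#8b8b8b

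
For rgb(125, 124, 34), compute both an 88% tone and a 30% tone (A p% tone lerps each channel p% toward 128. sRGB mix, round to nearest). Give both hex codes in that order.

88% tone:
  R: 125 + 0.88×(128−125) = 125 + 2.64 = 127.64 → 128
  G: 124 + 0.88×(128−124) = 124 + 3.52 = 127.52 → 128
  B: 34 + 82.72 = 116.72 → 117
  → #808075
30% tone:
  R: 125 + 0.9 = 125.9 → 126
  G: 124 + 0.3×(128−124) = 124 + 1.2 = 125.2 → 125
  B: 34 + 0.3×(128−34) = 34 + 28.2 = 62.2 → 62
  → #7E7D3E

#808075, #7E7D3E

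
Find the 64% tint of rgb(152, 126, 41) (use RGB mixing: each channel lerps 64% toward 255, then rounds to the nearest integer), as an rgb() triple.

rgb(218, 209, 178)

Lerp each channel 64% toward 255:
  R: 152 + 0.64×(255−152) = 152 + 65.92 = 217.92 → 218
  G: 126 + 0.64×(255−126) = 126 + 82.56 = 208.56 → 209
  B: 41 + 0.64×(255−41) = 41 + 136.96 = 177.96 → 178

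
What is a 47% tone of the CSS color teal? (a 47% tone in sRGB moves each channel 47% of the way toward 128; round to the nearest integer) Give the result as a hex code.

#3C8080

CSS teal is rgb(0, 128, 128).
A 47% tone moves each channel 47% toward 128:
  R: 0 + 60.16 = 60.16 → 60
  G: 128 + 0.47×(128−128) = 128 + 0 = 128 → 128
  B: 128 + 0.47×(128−128) = 128 + 0 = 128 → 128
rgb(60, 128, 128) = #3C8080.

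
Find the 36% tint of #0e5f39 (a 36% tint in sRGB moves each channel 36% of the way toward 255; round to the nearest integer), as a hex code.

#0e5f39 is rgb(14, 95, 57).
Lerp each channel 36% toward 255:
  R: 14 + 0.36×(255−14) = 14 + 86.76 = 100.76 → 101
  G: 95 + 0.36×(255−95) = 95 + 57.6 = 152.6 → 153
  B: 57 + 0.36×(255−57) = 57 + 71.28 = 128.28 → 128
rgb(101, 153, 128) = #659980.

#659980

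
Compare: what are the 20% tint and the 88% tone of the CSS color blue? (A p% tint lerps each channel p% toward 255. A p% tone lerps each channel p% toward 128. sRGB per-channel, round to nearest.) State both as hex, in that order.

CSS blue is rgb(0, 0, 255).
20% tint:
  R: 0 + 51 = 51 → 51
  G: 0 + 0.2×(255−0) = 0 + 51 = 51 → 51
  B: 255 + 0 = 255 → 255
  → #3333FF
88% tone:
  R: 0 + 0.88×(128−0) = 0 + 112.64 = 112.64 → 113
  G: 0 + 0.88×(128−0) = 0 + 112.64 = 112.64 → 113
  B: 255 − 111.76 = 143.24 → 143
  → #71718F

#3333FF, #71718F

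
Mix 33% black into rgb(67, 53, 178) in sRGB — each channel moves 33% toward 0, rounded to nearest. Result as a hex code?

#2d2477

A 33% shade moves each channel 33% toward 0:
  R: 67 + 0.33×(0−67) = 67 − 22.11 = 44.89 → 45
  G: 53 − 17.49 = 35.51 → 36
  B: 178 + 0.33×(0−178) = 178 − 58.74 = 119.26 → 119
rgb(45, 36, 119) = #2d2477.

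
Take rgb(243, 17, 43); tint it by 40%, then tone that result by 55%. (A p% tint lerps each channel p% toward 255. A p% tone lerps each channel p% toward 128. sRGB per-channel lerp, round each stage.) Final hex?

Lerp each channel 40% toward 255:
  R: 243 + 4.8 = 247.8 → 248
  G: 17 + 95.2 = 112.2 → 112
  B: 43 + 84.8 = 127.8 → 128
After the tint: rgb(248, 112, 128) = #f87080.
Per channel, c → c + 0.55(128 − c):
  R: 248 + 0.55×(128−248) = 248 − 66 = 182 → 182
  G: 112 + 8.8 = 120.8 → 121
  B: 128 + 0.55×(128−128) = 128 + 0 = 128 → 128
rgb(182, 121, 128) = #b67980.

#b67980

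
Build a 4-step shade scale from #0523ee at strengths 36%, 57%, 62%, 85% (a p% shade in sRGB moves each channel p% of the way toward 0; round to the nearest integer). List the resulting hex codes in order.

#031698, #020f66, #020d5a, #010524

#0523ee is rgb(5, 35, 238).
36%: (5 − 1.8 = 3.2→3, 35 − 12.6 = 22.4→22, 238 − 85.68 = 152.32→152) → #031698
57%: (5 − 2.85 = 2.15→2, 35 − 19.95 = 15.05→15, 238 − 135.66 = 102.34→102) → #020f66
62%: (5 − 3.1 = 1.9→2, 35 − 21.7 = 13.3→13, 238 − 147.56 = 90.44→90) → #020d5a
85%: (5 − 4.25 = 0.75→1, 35 − 29.75 = 5.25→5, 238 − 202.3 = 35.7→36) → #010524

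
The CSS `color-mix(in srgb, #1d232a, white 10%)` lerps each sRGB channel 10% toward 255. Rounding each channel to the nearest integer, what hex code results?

#34393f

#1d232a is rgb(29, 35, 42).
Lerp each channel 10% toward 255:
  R: 29 + 22.6 = 51.6 → 52
  G: 35 + 0.1×(255−35) = 35 + 22 = 57 → 57
  B: 42 + 0.1×(255−42) = 42 + 21.3 = 63.3 → 63
rgb(52, 57, 63) = #34393f.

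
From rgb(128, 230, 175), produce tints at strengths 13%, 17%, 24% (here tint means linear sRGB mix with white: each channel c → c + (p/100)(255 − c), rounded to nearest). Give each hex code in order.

#91e9b9, #96eabd, #9eecc2

13%: (128 + 16.51 = 144.51→145, 230 + 3.25 = 233.25→233, 175 + 10.4 = 185.4→185) → #91e9b9
17%: (128 + 21.59 = 149.59→150, 230 + 4.25 = 234.25→234, 175 + 13.6 = 188.6→189) → #96eabd
24%: (128 + 30.48 = 158.48→158, 230 + 6 = 236→236, 175 + 19.2 = 194.2→194) → #9eecc2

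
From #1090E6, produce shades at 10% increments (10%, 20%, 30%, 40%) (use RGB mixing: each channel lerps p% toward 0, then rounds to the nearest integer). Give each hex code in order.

#0E82CF, #0D73B8, #0B65A1, #0A568A

#1090E6 is rgb(16, 144, 230).
10%: (16 − 1.6 = 14.4→14, 144 − 14.4 = 129.6→130, 230 − 23 = 207→207) → #0E82CF
20%: (16 − 3.2 = 12.8→13, 144 − 28.8 = 115.2→115, 230 − 46 = 184→184) → #0D73B8
30%: (16 − 4.8 = 11.2→11, 144 − 43.2 = 100.8→101, 230 − 69 = 161→161) → #0B65A1
40%: (16 − 6.4 = 9.6→10, 144 − 57.6 = 86.4→86, 230 − 92 = 138→138) → #0A568A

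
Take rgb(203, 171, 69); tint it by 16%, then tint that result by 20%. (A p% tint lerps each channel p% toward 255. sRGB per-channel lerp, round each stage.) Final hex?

Lerp each channel 16% toward 255:
  R: 203 + 0.16×(255−203) = 203 + 8.32 = 211.32 → 211
  G: 171 + 0.16×(255−171) = 171 + 13.44 = 184.44 → 184
  B: 69 + 29.76 = 98.76 → 99
After the tint: rgb(211, 184, 99) = #d3b863.
A 20% tint moves each channel 20% toward 255:
  R: 211 + 8.8 = 219.8 → 220
  G: 184 + 0.2×(255−184) = 184 + 14.2 = 198.2 → 198
  B: 99 + 31.2 = 130.2 → 130
rgb(220, 198, 130) = #dcc682.

#dcc682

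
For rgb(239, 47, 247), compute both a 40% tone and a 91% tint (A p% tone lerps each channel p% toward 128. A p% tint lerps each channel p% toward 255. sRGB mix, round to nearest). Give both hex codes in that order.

40% tone:
  R: 239 − 44.4 = 194.6 → 195
  G: 47 + 0.4×(128−47) = 47 + 32.4 = 79.4 → 79
  B: 247 + 0.4×(128−247) = 247 − 47.6 = 199.4 → 199
  → #c34fc7
91% tint:
  R: 239 + 14.56 = 253.56 → 254
  G: 47 + 0.91×(255−47) = 47 + 189.28 = 236.28 → 236
  B: 247 + 0.91×(255−247) = 247 + 7.28 = 254.28 → 254
  → #feecfe

#c34fc7, #feecfe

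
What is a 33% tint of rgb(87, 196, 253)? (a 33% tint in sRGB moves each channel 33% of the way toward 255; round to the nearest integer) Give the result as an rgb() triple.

Per channel, c → c + 0.33(255 − c):
  R: 87 + 55.44 = 142.44 → 142
  G: 196 + 0.33×(255−196) = 196 + 19.47 = 215.47 → 215
  B: 253 + 0.66 = 253.66 → 254

rgb(142, 215, 254)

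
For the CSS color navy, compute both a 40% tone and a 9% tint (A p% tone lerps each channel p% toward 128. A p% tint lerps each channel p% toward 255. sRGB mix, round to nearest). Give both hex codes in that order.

CSS navy is rgb(0, 0, 128).
40% tone:
  R: 0 + 0.4×(128−0) = 0 + 51.2 = 51.2 → 51
  G: 0 + 51.2 = 51.2 → 51
  B: 128 + 0.4×(128−128) = 128 + 0 = 128 → 128
  → #333380
9% tint:
  R: 0 + 0.09×(255−0) = 0 + 22.95 = 22.95 → 23
  G: 0 + 0.09×(255−0) = 0 + 22.95 = 22.95 → 23
  B: 128 + 11.43 = 139.43 → 139
  → #17178B

#333380, #17178B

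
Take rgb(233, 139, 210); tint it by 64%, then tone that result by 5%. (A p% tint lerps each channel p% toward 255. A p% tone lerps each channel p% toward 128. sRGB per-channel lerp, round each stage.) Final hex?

#f1d1e9

Lerp each channel 64% toward 255:
  R: 233 + 14.08 = 247.08 → 247
  G: 139 + 74.24 = 213.24 → 213
  B: 210 + 28.8 = 238.8 → 239
After the tint: rgb(247, 213, 239) = #f7d5ef.
Per channel, c → c + 0.05(128 − c):
  R: 247 + 0.05×(128−247) = 247 − 5.95 = 241.05 → 241
  G: 213 + 0.05×(128−213) = 213 − 4.25 = 208.75 → 209
  B: 239 − 5.55 = 233.45 → 233
rgb(241, 209, 233) = #f1d1e9.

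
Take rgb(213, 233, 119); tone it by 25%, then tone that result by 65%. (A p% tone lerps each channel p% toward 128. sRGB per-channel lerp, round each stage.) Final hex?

Per channel, c → c + 0.25(128 − c):
  R: 213 − 21.25 = 191.75 → 192
  G: 233 + 0.25×(128−233) = 233 − 26.25 = 206.75 → 207
  B: 119 + 0.25×(128−119) = 119 + 2.25 = 121.25 → 121
After the tone: rgb(192, 207, 121) = #C0CF79.
Lerp each channel 65% toward 128:
  R: 192 + 0.65×(128−192) = 192 − 41.6 = 150.4 → 150
  G: 207 + 0.65×(128−207) = 207 − 51.35 = 155.65 → 156
  B: 121 + 4.55 = 125.55 → 126
rgb(150, 156, 126) = #969C7E.

#969C7E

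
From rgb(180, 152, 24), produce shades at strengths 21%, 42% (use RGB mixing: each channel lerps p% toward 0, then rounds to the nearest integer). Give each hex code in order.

21%: (180 − 37.8 = 142.2→142, 152 − 31.92 = 120.08→120, 24 − 5.04 = 18.96→19) → #8e7813
42%: (180 − 75.6 = 104.4→104, 152 − 63.84 = 88.16→88, 24 − 10.08 = 13.92→14) → #68580e

#8e7813, #68580e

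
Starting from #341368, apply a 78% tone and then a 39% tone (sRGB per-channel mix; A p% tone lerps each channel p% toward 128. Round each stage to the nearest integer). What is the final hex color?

#76717D

#341368 is rgb(52, 19, 104).
Per channel, c → c + 0.78(128 − c):
  R: 52 + 0.78×(128−52) = 52 + 59.28 = 111.28 → 111
  G: 19 + 0.78×(128−19) = 19 + 85.02 = 104.02 → 104
  B: 104 + 0.78×(128−104) = 104 + 18.72 = 122.72 → 123
After the tone: rgb(111, 104, 123) = #6F687B.
Per channel, c → c + 0.39(128 − c):
  R: 111 + 6.63 = 117.63 → 118
  G: 104 + 0.39×(128−104) = 104 + 9.36 = 113.36 → 113
  B: 123 + 0.39×(128−123) = 123 + 1.95 = 124.95 → 125
rgb(118, 113, 125) = #76717D.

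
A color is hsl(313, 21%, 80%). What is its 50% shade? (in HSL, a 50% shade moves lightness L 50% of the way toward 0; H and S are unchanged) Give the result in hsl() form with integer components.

L moves 50% from 80 toward 0: 80 − 40 = 40 → 40.
H and S are unchanged.

hsl(313, 21%, 40%)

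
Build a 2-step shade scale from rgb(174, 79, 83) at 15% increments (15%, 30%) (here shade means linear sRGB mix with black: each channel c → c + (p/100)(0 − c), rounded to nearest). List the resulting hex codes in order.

15%: (174 − 26.1 = 147.9→148, 79 − 11.85 = 67.15→67, 83 − 12.45 = 70.55→71) → #944347
30%: (174 − 52.2 = 121.8→122, 79 − 23.7 = 55.3→55, 83 − 24.9 = 58.1→58) → #7A373A

#944347, #7A373A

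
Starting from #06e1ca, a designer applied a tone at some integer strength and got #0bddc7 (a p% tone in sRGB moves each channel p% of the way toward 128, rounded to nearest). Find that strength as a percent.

#06e1ca is rgb(6, 225, 202); #0bddc7 is rgb(11, 221, 199).
On the R channel (widest range): 11 ≈ 6 + (p/100)(128 − 6), so p ≈ 100×(11 − 6)/(128 − 6) = 500/122 = 4.10.
p = 4 reproduces all three channels after rounding.

4%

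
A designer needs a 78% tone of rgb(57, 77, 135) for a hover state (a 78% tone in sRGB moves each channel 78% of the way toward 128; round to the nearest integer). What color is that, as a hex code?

Per channel, c → c + 0.78(128 − c):
  R: 57 + 0.78×(128−57) = 57 + 55.38 = 112.38 → 112
  G: 77 + 39.78 = 116.78 → 117
  B: 135 + 0.78×(128−135) = 135 − 5.46 = 129.54 → 130
rgb(112, 117, 130) = #707582.

#707582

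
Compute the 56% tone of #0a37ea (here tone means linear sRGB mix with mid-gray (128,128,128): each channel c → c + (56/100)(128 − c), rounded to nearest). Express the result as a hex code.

#0a37ea is rgb(10, 55, 234).
Per channel, c → c + 0.56(128 − c):
  R: 10 + 0.56×(128−10) = 10 + 66.08 = 76.08 → 76
  G: 55 + 0.56×(128−55) = 55 + 40.88 = 95.88 → 96
  B: 234 − 59.36 = 174.64 → 175
rgb(76, 96, 175) = #4c60af.

#4c60af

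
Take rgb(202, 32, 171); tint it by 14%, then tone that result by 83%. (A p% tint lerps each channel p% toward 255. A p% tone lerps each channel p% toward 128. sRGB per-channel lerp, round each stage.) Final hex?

#8E7589

A 14% tint moves each channel 14% toward 255:
  R: 202 + 0.14×(255−202) = 202 + 7.42 = 209.42 → 209
  G: 32 + 31.22 = 63.22 → 63
  B: 171 + 0.14×(255−171) = 171 + 11.76 = 182.76 → 183
After the tint: rgb(209, 63, 183) = #D13FB7.
Per channel, c → c + 0.83(128 − c):
  R: 209 − 67.23 = 141.77 → 142
  G: 63 + 53.95 = 116.95 → 117
  B: 183 + 0.83×(128−183) = 183 − 45.65 = 137.35 → 137
rgb(142, 117, 137) = #8E7589.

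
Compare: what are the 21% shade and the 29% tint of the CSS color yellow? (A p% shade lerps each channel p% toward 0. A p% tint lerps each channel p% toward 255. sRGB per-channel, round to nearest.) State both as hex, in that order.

CSS yellow is rgb(255, 255, 0).
21% shade:
  R: 255 + 0.21×(0−255) = 255 − 53.55 = 201.45 → 201
  G: 255 − 53.55 = 201.45 → 201
  B: 0 + 0.21×(0−0) = 0 + 0 = 0 → 0
  → #c9c900
29% tint:
  R: 255 + 0 = 255 → 255
  G: 255 + 0.29×(255−255) = 255 + 0 = 255 → 255
  B: 0 + 0.29×(255−0) = 0 + 73.95 = 73.95 → 74
  → #ffff4a

#c9c900, #ffff4a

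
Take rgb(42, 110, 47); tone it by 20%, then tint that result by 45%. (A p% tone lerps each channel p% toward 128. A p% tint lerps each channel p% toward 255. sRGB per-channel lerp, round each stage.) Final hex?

#93b195

Per channel, c → c + 0.2(128 − c):
  R: 42 + 0.2×(128−42) = 42 + 17.2 = 59.2 → 59
  G: 110 + 0.2×(128−110) = 110 + 3.6 = 113.6 → 114
  B: 47 + 0.2×(128−47) = 47 + 16.2 = 63.2 → 63
After the tone: rgb(59, 114, 63) = #3b723f.
A 45% tint moves each channel 45% toward 255:
  R: 59 + 88.2 = 147.2 → 147
  G: 114 + 63.45 = 177.45 → 177
  B: 63 + 0.45×(255−63) = 63 + 86.4 = 149.4 → 149
rgb(147, 177, 149) = #93b195.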